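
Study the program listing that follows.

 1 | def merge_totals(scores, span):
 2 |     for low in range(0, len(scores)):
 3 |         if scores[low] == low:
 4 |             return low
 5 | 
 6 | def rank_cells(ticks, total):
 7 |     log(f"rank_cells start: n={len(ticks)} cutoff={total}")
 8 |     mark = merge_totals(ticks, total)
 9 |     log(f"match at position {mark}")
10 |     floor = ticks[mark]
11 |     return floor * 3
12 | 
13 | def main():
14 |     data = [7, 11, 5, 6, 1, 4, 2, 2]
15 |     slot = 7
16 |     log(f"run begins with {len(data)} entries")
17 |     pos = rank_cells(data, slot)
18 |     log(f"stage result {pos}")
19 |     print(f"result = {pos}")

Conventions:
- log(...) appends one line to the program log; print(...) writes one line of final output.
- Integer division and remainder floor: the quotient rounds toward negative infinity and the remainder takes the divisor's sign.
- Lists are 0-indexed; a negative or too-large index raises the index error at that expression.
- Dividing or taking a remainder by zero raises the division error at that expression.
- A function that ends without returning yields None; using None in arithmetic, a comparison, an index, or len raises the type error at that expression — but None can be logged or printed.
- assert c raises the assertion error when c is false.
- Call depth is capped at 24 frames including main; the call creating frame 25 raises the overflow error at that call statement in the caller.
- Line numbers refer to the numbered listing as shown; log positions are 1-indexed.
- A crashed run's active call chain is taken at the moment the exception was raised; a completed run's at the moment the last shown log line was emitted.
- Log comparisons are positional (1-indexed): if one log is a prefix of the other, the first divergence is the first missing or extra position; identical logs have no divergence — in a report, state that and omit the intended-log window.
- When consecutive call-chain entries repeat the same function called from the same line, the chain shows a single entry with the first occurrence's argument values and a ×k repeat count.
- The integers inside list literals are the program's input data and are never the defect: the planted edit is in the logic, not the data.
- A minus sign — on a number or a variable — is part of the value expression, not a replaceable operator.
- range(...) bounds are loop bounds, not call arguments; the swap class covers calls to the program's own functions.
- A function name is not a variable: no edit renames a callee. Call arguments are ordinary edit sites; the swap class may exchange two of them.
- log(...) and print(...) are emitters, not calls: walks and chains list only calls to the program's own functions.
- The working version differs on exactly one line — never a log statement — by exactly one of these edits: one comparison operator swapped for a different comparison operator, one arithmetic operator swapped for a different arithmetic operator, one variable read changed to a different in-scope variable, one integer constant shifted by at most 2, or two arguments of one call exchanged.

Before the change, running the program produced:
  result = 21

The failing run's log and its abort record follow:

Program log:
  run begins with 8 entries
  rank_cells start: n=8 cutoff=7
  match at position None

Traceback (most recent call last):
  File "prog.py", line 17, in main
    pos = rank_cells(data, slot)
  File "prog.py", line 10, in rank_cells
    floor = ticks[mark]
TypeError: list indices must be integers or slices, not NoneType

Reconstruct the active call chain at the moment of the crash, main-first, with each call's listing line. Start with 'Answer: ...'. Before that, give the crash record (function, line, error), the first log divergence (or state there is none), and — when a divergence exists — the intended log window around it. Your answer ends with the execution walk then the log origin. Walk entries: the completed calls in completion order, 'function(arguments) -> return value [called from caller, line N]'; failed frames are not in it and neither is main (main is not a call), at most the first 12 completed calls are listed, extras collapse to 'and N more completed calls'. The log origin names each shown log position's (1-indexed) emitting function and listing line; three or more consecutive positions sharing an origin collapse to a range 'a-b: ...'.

Answer: main -> rank_cells (called at line 17).
Key observation: Everything matches until log position 3, which reads 'match at position None' in place of 'match at position 0'.
Crash: rank_cells, line 10, TypeError.
First divergence: position 3; shown 'match at position None' vs intended 'match at position 0'.
Intended log window:
  1: run begins with 8 entries
  2: rank_cells start: n=8 cutoff=7
  3: match at position 0
  4: stage result 21
Execution walk:
  merge_totals([7, 11, 5, 6, 1, 4, 2, 2], 7) -> None  [called from rank_cells, line 8]
Log origin:
  1: emitted by main (line 16)
  2: emitted by rank_cells (line 7)
  3: emitted by rank_cells (line 9)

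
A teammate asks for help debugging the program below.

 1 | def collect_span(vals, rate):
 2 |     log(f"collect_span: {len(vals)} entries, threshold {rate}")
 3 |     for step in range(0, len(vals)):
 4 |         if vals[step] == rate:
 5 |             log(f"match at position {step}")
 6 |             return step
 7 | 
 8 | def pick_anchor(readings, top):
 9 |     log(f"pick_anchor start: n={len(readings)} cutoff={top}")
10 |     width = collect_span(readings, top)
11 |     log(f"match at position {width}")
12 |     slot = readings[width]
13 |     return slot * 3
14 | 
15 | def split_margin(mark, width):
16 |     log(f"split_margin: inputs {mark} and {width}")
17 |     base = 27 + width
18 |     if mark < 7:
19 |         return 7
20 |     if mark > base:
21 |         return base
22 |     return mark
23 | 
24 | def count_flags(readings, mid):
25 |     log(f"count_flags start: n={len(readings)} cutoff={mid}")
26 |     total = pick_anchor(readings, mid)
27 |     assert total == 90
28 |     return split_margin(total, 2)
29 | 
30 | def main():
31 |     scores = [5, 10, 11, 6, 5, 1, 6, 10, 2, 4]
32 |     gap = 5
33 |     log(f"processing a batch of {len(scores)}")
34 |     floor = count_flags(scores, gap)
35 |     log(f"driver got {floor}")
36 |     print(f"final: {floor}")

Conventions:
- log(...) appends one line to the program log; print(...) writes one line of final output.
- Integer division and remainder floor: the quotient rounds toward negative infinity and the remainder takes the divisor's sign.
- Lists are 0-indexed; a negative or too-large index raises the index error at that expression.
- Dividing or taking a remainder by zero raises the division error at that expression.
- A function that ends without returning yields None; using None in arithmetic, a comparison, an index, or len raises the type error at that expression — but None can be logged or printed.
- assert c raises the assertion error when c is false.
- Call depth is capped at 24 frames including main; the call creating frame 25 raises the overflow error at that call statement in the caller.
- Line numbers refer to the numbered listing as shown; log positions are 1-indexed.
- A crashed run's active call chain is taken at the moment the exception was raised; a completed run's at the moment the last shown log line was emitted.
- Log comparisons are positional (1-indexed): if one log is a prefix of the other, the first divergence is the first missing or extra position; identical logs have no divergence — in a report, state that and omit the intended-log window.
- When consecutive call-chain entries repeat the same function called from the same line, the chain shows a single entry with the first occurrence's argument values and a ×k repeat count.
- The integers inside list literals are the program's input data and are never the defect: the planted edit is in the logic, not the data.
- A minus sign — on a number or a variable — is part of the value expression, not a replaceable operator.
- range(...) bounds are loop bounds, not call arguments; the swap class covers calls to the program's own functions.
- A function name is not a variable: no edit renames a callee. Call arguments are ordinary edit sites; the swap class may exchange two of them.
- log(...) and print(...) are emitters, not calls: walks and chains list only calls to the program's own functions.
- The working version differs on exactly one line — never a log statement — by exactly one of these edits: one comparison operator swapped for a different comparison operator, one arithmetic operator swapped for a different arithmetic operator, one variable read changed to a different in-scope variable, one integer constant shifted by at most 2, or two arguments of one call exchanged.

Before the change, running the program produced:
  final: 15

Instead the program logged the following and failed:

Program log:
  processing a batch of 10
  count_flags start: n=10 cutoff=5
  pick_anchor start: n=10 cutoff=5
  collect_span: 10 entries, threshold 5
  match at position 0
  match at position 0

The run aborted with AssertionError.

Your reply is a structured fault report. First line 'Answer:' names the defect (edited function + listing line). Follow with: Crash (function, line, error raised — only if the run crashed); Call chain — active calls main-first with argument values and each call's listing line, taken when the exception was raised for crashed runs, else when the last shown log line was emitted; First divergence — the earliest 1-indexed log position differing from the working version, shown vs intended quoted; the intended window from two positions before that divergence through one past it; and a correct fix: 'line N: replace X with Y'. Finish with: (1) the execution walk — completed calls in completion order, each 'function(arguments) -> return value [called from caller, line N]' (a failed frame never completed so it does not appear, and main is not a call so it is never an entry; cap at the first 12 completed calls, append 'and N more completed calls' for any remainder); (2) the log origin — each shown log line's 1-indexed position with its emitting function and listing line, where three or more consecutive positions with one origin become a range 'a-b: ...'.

Answer: the defect is in count_flags at line 27.
Key observation: The faulty run's log stops after 6 lines; the working version's next line would be 'split_margin: inputs 15 and 2'.
Crash: count_flags, line 27, AssertionError.
Call chain: main -> count_flags([5, 10, 11, 6, 5, 1, 6, 10, 2, 4], 5) (called at line 34).
First divergence: position 7 — the faulty run's log ends after 6 lines; the working version continues with 'split_margin: inputs 15 and 2'.
Intended log window:
  5: match at position 0
  6: match at position 0
  7: split_margin: inputs 15 and 2
  8: driver got 15
Execution walk:
  collect_span([5, 10, 11, 6, 5, 1, 6, 10, 2, 4], 5) -> 0  [called from pick_anchor, line 10]
  pick_anchor([5, 10, 11, 6, 5, 1, 6, 10, 2, 4], 5) -> 15  [called from count_flags, line 26]
Log origin:
  1: from main, line 33
  2: from count_flags, line 25
  3: from pick_anchor, line 9
  4: from collect_span, line 2
  5: from collect_span, line 5
  6: from pick_anchor, line 11
A correct fix: line 27: replace `==` with `<=`.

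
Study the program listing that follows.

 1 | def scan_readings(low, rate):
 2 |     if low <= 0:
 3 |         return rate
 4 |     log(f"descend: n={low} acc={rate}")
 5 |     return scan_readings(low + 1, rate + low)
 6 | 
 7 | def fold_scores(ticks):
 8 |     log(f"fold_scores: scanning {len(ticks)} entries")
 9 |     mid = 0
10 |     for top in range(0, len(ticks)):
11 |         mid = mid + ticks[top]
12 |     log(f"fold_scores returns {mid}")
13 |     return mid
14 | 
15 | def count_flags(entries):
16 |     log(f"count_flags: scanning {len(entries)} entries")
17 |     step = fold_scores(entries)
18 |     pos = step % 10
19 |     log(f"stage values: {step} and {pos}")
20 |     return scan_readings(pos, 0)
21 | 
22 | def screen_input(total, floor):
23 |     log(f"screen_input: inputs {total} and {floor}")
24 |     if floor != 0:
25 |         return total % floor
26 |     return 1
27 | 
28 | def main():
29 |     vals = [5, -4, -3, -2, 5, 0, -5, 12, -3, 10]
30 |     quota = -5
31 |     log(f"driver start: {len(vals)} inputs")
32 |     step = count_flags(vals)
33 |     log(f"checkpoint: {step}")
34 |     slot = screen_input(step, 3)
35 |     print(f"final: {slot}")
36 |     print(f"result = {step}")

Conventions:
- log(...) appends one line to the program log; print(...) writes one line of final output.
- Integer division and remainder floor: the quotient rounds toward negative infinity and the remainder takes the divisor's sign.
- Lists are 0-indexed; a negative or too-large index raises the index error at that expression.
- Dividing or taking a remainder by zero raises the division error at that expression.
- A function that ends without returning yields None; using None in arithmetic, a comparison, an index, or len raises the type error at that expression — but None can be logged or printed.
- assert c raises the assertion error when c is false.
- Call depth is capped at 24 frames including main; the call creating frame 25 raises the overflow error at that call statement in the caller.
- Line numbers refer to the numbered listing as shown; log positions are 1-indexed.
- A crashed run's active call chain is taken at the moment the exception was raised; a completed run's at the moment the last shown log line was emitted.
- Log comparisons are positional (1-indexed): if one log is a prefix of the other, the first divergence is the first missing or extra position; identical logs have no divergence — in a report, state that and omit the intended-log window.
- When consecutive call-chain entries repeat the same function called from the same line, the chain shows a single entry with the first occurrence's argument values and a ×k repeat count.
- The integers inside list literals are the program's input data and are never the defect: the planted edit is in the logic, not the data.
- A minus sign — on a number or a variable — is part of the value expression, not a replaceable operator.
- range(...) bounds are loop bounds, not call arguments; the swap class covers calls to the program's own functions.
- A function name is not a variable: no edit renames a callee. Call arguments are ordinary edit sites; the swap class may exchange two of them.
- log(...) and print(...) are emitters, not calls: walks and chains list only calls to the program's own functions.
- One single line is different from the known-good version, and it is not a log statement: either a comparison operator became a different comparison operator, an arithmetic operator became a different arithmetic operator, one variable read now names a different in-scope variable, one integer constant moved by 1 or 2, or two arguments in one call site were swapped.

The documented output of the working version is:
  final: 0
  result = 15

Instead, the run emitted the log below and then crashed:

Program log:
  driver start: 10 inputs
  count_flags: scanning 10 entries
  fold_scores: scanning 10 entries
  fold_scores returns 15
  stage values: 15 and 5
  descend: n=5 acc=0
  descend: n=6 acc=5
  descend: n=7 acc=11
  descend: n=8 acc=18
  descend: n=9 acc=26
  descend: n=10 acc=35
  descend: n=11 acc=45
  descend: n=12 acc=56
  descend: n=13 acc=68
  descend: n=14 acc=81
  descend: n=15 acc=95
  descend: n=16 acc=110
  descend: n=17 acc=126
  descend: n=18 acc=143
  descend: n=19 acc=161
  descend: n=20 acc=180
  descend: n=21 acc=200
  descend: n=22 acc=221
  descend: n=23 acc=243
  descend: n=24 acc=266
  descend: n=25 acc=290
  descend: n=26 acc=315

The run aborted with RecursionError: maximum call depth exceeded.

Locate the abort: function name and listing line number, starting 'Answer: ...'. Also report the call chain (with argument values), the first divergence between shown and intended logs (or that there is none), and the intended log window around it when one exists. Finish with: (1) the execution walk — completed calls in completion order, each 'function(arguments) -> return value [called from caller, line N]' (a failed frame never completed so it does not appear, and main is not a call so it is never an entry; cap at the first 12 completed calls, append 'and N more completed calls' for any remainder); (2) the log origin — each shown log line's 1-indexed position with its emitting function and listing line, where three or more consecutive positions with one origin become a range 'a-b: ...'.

Answer: the error was raised in scan_readings, line 5.
The tell: The earliest visible damage is log position 7 — 'descend: n=6 acc=5' rather than the intended 'descend: n=4 acc=5'.
Call chain: main -> count_flags([5, -4, -3, -2, 5, 0, -5, 12, -3, 10]) (called at line 32) -> scan_readings(5, 0) (called at line 20) -> scan_readings(6, 5) (called at line 5) ×21.
First divergence: at position 7 the run shows 'descend: n=6 acc=5' where the working version logs 'descend: n=4 acc=5'.
Intended log window:
  5: stage values: 15 and 5
  6: descend: n=5 acc=0
  7: descend: n=4 acc=5
  8: descend: n=3 acc=9
Execution walk:
  fold_scores([5, -4, -3, -2, 5, 0, -5, 12, -3, 10]) -> 15  [called from count_flags, line 17]
Origin of each log line:
  1 — main, line 31
  2 — count_flags, line 16
  3 — fold_scores, line 8
  4 — fold_scores, line 12
  5 — count_flags, line 19
  6-27 — scan_readings, line 4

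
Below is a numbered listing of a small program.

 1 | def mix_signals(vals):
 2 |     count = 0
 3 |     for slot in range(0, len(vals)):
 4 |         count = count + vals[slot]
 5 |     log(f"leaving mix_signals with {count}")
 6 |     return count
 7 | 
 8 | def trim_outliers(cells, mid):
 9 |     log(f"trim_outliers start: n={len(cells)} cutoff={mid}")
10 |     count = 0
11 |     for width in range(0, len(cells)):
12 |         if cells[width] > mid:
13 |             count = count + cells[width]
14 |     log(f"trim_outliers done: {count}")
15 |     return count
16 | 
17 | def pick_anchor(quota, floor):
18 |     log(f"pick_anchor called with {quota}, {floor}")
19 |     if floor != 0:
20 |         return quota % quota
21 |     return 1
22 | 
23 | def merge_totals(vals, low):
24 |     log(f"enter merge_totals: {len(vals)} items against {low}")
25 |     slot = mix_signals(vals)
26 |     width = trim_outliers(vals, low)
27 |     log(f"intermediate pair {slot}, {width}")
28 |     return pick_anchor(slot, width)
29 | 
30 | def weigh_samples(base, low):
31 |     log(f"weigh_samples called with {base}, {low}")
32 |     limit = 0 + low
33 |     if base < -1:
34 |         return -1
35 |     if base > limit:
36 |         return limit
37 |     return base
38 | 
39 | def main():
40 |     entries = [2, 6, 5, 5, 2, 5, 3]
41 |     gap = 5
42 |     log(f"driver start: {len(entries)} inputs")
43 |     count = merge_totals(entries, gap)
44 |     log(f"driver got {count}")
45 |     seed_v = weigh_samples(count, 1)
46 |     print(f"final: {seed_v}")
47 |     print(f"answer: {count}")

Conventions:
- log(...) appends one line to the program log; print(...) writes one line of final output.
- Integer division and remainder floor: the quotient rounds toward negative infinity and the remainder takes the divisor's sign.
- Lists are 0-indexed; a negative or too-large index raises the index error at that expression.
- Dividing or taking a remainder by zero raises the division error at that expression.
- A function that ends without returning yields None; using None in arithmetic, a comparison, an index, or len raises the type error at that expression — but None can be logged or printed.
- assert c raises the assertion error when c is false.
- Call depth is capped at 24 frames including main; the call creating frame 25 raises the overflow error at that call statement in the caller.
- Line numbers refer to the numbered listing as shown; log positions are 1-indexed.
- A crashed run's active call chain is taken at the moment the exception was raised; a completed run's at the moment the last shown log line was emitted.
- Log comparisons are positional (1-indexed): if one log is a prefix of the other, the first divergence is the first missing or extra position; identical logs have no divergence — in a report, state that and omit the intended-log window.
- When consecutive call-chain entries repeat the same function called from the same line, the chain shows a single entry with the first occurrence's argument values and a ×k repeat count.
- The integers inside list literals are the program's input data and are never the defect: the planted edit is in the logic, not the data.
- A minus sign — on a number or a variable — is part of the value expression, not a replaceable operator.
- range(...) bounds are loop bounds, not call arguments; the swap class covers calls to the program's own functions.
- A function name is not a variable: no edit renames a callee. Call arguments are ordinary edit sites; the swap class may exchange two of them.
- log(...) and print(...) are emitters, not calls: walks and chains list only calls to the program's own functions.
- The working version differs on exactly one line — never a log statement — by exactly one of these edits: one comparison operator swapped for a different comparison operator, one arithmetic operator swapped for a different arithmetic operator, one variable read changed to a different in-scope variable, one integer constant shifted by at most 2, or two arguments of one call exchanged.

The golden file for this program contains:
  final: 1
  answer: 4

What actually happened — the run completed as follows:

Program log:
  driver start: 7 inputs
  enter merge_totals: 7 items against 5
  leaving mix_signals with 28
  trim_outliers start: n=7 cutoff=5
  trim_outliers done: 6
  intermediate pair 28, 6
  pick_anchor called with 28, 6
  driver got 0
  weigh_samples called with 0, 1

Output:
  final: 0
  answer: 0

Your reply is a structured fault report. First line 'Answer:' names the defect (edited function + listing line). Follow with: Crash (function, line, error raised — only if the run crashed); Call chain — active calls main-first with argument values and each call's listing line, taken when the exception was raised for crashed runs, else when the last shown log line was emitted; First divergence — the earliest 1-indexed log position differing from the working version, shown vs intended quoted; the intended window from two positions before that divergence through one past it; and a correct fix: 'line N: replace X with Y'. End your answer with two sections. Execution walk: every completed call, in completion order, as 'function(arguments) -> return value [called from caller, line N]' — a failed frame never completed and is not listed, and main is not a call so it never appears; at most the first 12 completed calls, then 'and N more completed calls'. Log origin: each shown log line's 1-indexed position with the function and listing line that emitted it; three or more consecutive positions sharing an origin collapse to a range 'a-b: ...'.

Answer: the defect is in pick_anchor at line 20.
The tell: The log first diverges at position 8: the faulty run prints 'driver got 0' where the working version prints 'driver got 4'.
Call chain: main -> weigh_samples(0, 1) (called at line 45).
First divergence: position 8 — the shown line 'driver got 0' should read 'driver got 4'.
Intended log window:
  6: intermediate pair 28, 6
  7: pick_anchor called with 28, 6
  8: driver got 4
  9: weigh_samples called with 4, 1
Execution walk:
  mix_signals([2, 6, 5, 5, 2, 5, 3]) -> 28  [called from merge_totals, line 25]
  trim_outliers([2, 6, 5, 5, 2, 5, 3], 5) -> 6  [called from merge_totals, line 26]
  pick_anchor(28, 6) -> 0  [called from merge_totals, line 28]
  merge_totals([2, 6, 5, 5, 2, 5, 3], 5) -> 0  [called from main, line 43]
  weigh_samples(0, 1) -> 0  [called from main, line 45]
Log line origins:
  1: emitted by main (line 42)
  2: emitted by merge_totals (line 24)
  3: emitted by mix_signals (line 5)
  4: emitted by trim_outliers (line 9)
  5: emitted by trim_outliers (line 14)
  6: emitted by merge_totals (line 27)
  7: emitted by pick_anchor (line 18)
  8: emitted by main (line 44)
  9: emitted by weigh_samples (line 31)
A correct fix: line 20: replace `quota % quota` with `quota % floor`.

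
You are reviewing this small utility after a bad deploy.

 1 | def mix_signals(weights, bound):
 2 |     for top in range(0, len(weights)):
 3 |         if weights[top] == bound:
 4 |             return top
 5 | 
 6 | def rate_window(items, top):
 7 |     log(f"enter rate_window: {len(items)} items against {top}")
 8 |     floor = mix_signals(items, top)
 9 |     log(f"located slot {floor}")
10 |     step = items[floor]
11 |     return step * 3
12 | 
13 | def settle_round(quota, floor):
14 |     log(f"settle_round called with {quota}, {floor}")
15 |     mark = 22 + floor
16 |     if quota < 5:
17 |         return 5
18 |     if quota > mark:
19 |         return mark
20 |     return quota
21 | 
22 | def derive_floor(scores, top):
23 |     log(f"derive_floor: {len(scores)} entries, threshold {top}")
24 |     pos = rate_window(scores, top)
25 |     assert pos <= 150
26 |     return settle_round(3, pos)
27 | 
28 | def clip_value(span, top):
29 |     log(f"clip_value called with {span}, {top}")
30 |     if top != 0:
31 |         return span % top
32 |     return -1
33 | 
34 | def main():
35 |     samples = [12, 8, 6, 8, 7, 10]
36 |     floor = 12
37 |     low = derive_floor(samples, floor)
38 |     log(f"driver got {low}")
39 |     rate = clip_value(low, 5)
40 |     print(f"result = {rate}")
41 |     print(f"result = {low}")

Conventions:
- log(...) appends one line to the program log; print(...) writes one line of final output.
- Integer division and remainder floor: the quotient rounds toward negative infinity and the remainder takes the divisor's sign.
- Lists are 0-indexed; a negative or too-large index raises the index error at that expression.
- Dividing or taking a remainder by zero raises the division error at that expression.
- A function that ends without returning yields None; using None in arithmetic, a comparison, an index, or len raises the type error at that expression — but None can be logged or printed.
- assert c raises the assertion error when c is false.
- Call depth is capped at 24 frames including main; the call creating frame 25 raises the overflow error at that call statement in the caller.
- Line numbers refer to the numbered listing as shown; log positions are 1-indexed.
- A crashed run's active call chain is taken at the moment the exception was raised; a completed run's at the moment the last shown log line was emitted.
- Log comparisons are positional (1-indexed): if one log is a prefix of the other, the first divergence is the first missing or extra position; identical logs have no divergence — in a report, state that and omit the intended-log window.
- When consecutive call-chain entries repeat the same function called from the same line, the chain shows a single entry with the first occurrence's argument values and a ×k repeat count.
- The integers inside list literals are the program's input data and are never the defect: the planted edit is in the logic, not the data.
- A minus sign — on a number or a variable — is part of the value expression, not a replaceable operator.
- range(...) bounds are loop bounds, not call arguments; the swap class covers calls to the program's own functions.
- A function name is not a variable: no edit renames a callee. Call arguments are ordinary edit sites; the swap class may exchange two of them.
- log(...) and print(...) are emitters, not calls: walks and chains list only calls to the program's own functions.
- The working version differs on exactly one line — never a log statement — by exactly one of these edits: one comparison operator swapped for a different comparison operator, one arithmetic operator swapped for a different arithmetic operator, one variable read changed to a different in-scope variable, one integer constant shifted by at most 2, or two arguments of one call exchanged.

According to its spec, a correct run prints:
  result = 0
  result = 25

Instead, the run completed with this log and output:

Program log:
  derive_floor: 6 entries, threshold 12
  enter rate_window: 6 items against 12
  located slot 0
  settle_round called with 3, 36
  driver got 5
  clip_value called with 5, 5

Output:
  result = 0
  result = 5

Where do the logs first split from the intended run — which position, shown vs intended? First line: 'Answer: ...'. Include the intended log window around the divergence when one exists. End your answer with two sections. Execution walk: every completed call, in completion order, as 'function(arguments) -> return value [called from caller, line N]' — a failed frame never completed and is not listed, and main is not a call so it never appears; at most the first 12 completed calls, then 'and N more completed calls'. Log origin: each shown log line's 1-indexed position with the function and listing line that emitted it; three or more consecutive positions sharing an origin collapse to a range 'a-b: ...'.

Answer: position 4; shown 'settle_round called with 3, 36' vs intended 'settle_round called with 36, 3'.
Intended log window:
  2: enter rate_window: 6 items against 12
  3: located slot 0
  4: settle_round called with 36, 3
  5: driver got 25
Execution walk:
  mix_signals([12, 8, 6, 8, 7, 10], 12) -> 0  [called from rate_window, line 8]
  rate_window([12, 8, 6, 8, 7, 10], 12) -> 36  [called from derive_floor, line 24]
  settle_round(3, 36) -> 5  [called from derive_floor, line 26]
  derive_floor([12, 8, 6, 8, 7, 10], 12) -> 5  [called from main, line 37]
  clip_value(5, 5) -> 0  [called from main, line 39]
Log line origins:
  1: from derive_floor, line 23
  2: from rate_window, line 7
  3: from rate_window, line 9
  4: from settle_round, line 14
  5: from main, line 38
  6: from clip_value, line 29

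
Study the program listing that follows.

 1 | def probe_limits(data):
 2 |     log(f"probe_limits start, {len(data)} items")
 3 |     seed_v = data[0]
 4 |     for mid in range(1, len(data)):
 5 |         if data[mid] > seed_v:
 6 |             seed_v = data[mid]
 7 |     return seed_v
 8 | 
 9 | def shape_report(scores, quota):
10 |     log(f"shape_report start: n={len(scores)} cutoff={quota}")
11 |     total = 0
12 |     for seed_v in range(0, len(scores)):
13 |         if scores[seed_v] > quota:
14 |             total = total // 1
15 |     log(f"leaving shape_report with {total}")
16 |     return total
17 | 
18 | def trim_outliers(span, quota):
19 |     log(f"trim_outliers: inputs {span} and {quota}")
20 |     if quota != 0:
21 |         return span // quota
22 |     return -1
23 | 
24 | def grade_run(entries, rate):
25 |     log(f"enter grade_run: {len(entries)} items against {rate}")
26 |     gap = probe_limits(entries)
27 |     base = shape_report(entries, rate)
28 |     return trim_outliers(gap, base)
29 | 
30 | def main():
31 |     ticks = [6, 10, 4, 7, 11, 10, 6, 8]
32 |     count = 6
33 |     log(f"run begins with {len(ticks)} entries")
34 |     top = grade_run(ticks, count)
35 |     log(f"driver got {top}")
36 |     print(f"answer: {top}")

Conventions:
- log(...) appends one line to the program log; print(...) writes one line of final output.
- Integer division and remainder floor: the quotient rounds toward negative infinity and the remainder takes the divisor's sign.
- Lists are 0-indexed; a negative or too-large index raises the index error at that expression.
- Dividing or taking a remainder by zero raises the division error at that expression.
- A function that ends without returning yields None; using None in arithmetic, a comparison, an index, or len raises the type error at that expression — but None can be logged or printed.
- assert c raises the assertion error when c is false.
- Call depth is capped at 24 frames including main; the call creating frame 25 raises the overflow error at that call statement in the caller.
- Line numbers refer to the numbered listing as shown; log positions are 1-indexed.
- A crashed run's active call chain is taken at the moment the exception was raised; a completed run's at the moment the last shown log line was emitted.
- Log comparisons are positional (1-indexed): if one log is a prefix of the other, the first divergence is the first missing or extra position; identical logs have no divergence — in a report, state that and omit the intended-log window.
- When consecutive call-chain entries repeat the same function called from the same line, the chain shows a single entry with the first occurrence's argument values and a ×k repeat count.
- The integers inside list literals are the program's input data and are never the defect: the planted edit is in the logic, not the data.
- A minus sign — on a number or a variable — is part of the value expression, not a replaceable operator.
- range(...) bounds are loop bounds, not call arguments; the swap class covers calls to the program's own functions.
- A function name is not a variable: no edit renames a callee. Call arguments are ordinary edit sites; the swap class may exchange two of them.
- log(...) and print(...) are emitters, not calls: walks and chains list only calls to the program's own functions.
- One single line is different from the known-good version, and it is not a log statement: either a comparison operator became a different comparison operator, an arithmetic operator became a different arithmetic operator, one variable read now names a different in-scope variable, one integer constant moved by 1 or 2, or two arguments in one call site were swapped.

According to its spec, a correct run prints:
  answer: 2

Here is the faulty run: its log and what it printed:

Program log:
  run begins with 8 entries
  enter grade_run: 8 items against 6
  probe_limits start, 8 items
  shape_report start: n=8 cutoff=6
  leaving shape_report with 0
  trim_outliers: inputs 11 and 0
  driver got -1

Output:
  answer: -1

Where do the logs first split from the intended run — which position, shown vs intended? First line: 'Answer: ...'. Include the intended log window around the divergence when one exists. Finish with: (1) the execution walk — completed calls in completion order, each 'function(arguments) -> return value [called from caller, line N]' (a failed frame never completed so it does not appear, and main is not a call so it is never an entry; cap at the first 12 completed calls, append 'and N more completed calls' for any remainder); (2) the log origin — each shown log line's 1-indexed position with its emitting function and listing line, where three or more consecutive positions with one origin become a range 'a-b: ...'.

Answer: at position 5 the run shows 'leaving shape_report with 0' where the working version logs 'leaving shape_report with 5'.
Intended log window:
  3: probe_limits start, 8 items
  4: shape_report start: n=8 cutoff=6
  5: leaving shape_report with 5
  6: trim_outliers: inputs 11 and 5
Execution walk:
  probe_limits([6, 10, 4, 7, 11, 10, 6, 8]) -> 11  [called from grade_run, line 26]
  shape_report([6, 10, 4, 7, 11, 10, 6, 8], 6) -> 0  [called from grade_run, line 27]
  trim_outliers(11, 0) -> -1  [called from grade_run, line 28]
  grade_run([6, 10, 4, 7, 11, 10, 6, 8], 6) -> -1  [called from main, line 34]
Log line origins:
  1: from main, line 33
  2: from grade_run, line 25
  3: from probe_limits, line 2
  4: from shape_report, line 10
  5: from shape_report, line 15
  6: from trim_outliers, line 19
  7: from main, line 35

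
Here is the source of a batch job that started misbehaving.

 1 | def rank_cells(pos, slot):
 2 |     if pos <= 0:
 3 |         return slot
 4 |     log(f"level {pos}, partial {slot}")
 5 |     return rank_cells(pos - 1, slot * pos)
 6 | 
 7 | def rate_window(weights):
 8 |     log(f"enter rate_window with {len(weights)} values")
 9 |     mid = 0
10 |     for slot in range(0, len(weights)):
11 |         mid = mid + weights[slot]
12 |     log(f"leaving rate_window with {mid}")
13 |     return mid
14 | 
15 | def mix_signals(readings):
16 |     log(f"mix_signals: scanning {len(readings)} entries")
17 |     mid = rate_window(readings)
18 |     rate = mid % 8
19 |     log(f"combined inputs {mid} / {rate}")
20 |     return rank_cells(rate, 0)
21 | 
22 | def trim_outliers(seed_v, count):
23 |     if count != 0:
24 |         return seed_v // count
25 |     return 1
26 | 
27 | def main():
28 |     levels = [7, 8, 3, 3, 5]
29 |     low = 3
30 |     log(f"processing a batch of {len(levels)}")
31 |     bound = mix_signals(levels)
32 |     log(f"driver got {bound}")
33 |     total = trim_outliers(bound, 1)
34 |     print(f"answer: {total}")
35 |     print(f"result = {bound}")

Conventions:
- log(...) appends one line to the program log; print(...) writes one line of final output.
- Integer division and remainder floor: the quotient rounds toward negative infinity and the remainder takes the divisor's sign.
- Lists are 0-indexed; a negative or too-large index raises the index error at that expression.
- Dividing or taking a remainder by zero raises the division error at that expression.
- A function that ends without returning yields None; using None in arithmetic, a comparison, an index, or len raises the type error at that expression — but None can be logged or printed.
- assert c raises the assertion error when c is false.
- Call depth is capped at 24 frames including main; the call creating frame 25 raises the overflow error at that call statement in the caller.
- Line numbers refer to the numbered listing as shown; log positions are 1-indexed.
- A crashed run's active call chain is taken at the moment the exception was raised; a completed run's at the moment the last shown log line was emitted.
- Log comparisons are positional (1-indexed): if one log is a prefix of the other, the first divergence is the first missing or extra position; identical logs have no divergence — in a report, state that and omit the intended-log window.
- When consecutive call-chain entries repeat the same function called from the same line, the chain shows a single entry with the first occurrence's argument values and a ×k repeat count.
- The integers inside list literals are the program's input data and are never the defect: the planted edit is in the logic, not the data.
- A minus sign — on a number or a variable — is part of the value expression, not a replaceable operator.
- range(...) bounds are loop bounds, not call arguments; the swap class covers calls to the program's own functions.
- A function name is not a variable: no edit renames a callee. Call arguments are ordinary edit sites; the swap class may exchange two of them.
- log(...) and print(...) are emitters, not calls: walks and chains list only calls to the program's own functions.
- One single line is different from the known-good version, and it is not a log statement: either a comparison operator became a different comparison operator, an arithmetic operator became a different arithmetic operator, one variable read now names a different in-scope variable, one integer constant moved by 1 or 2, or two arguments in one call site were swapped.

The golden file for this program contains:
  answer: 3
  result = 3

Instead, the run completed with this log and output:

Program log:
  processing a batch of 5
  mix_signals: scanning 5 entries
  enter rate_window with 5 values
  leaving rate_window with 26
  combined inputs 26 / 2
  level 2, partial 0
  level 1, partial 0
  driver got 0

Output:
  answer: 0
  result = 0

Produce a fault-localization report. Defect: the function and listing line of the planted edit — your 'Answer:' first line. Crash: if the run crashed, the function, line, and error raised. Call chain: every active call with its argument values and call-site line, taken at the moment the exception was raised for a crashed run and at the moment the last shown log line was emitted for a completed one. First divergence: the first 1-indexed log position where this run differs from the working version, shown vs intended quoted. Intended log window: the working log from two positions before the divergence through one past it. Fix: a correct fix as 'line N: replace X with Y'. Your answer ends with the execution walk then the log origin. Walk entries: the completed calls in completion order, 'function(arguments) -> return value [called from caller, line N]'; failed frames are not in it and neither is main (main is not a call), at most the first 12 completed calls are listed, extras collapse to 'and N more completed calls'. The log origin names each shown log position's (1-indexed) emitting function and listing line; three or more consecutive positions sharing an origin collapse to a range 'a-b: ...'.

Answer: the defect is in rank_cells at line 5.
Key fact: Log line 7 is where behavior first shows: 'level 1, partial 0' appears instead of 'level 1, partial 2'.
Call chain: main.
First divergence: position 7; shown 'level 1, partial 0' vs intended 'level 1, partial 2'.
Intended log window:
  5: combined inputs 26 / 2
  6: level 2, partial 0
  7: level 1, partial 2
  8: driver got 3
Execution walk:
  rate_window([7, 8, 3, 3, 5]) -> 26  [called from mix_signals, line 17]
  rank_cells(0, 0) -> 0  [called from rank_cells, line 5]
  rank_cells(1, 0) -> 0  [called from rank_cells, line 5]
  rank_cells(2, 0) -> 0  [called from mix_signals, line 20]
  mix_signals([7, 8, 3, 3, 5]) -> 0  [called from main, line 31]
  trim_outliers(0, 1) -> 0  [called from main, line 33]
Log origins:
  1 — main, line 30
  2 — mix_signals, line 16
  3 — rate_window, line 8
  4 — rate_window, line 12
  5 — mix_signals, line 19
  6 — rank_cells, line 4
  7 — rank_cells, line 4
  8 — main, line 32
A correct fix: line 5: replace `*` with `+`.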